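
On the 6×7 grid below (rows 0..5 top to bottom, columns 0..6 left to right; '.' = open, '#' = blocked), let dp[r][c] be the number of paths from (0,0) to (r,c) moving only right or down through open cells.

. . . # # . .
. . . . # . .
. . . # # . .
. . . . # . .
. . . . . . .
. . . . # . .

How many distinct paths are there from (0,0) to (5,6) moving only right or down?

50

r\c   0   1   2   3   4   5   6
  0   1   1   1   0   0   0   0
  1   1   2   3   3   0   0   0
  2   1   3   6   0   0   0   0
  3   1   4  10  10   0   0   0
  4   1   5  15  25  25  25  25
  5   1   6  21  46   0  25  50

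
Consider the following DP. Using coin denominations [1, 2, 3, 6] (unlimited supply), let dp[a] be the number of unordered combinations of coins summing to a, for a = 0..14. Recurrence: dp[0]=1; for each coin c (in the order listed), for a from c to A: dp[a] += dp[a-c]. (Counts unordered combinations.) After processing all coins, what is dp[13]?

after  coin     0     1     2     3     4     5     6     7     8     9    10    11    12    13    14
          1     1     1     1     1     1     1     1     1     1     1     1     1     1     1     1
          2     1     1     2     2     3     3     4     4     5     5     6     6     7     7     8
          3     1     1     2     3     4     5     7     8    10    12    14    16    19    21    24
          6     1     1     2     3     4     5     8     9    12    15    18    21    27    30    36

30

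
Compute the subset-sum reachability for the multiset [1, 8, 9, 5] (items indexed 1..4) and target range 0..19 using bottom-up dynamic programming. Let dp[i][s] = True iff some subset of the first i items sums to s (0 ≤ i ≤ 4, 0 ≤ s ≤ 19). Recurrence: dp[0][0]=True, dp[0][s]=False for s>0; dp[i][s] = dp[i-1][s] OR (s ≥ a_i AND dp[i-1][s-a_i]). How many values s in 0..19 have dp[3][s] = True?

i\s   0   1   2   3   4   5   6   7   8   9  10  11  12  13  14  15  16  17  18  19
  0   T   F   F   F   F   F   F   F   F   F   F   F   F   F   F   F   F   F   F   F
  1   T   T   F   F   F   F   F   F   F   F   F   F   F   F   F   F   F   F   F   F
  2   T   T   F   F   F   F   F   F   T   T   F   F   F   F   F   F   F   F   F   F
  3   T   T   F   F   F   F   F   F   T   T   T   F   F   F   F   F   F   T   T   F
  4   T   T   F   F   F   T   T   F   T   T   T   F   F   T   T   T   F   T   T   F

7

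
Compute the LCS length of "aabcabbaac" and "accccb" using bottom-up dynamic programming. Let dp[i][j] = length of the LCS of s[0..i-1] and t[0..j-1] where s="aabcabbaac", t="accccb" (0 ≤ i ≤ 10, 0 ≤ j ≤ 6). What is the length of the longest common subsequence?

3

   ''  a  c  c  c  c  b
''  0  0  0  0  0  0  0
 a  0  1  1  1  1  1  1
 a  0  1  1  1  1  1  1
 b  0  1  1  1  1  1  2
 c  0  1  2  2  2  2  2
 a  0  1  2  2  2  2  2
 b  0  1  2  2  2  2  3
 b  0  1  2  2  2  2  3
 a  0  1  2  2  2  2  3
 a  0  1  2  2  2  2  3
 c  0  1  2  3  3  3  3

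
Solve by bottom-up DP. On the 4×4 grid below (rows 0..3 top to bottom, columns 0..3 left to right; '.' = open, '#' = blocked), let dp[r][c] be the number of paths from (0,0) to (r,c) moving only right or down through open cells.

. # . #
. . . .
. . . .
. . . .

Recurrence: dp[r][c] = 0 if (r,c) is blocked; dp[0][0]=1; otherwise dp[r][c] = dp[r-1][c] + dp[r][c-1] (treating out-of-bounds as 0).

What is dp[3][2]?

6

r\c   0   1   2   3
  0   1   0   0   0
  1   1   1   1   1
  2   1   2   3   4
  3   1   3   6  10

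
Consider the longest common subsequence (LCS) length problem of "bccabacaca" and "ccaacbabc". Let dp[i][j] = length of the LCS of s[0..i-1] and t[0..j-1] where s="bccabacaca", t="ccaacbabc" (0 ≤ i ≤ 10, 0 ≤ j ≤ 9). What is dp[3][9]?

   ''  c  c  a  a  c  b  a  b  c
''  0  0  0  0  0  0  0  0  0  0
 b  0  0  0  0  0  0  1  1  1  1
 c  0  1  1  1  1  1  1  1  1  2
 c  0  1  2  2  2  2  2  2  2  2
 a  0  1  2  3  3  3  3  3  3  3
 b  0  1  2  3  3  3  4  4  4  4
 a  0  1  2  3  4  4  4  5  5  5
 c  0  1  2  3  4  5  5  5  5  6
 a  0  1  2  3  4  5  5  6  6  6
 c  0  1  2  3  4  5  5  6  6  7
 a  0  1  2  3  4  5  5  6  6  7

2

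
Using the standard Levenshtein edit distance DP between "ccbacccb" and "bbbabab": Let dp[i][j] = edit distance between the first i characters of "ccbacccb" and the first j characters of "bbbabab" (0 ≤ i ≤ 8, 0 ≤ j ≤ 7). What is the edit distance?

   ''  b  b  b  a  b  a  b
''  0  1  2  3  4  5  6  7
 c  1  1  2  3  4  5  6  7
 c  2  2  2  3  4  5  6  7
 b  3  2  2  2  3  4  5  6
 a  4  3  3  3  2  3  4  5
 c  5  4  4  4  3  3  4  5
 c  6  5  5  5  4  4  4  5
 c  7  6  6  6  5  5  5  5
 b  8  7  6  6  6  5  6  5

5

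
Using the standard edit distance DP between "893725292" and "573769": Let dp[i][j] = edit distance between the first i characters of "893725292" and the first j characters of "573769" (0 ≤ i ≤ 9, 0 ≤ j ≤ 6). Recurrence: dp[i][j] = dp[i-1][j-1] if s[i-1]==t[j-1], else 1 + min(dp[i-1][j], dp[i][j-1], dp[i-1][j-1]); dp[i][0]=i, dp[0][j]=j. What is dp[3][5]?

4

   ''  5  7  3  7  6  9
''  0  1  2  3  4  5  6
 8  1  1  2  3  4  5  6
 9  2  2  2  3  4  5  5
 3  3  3  3  2  3  4  5
 7  4  4  3  3  2  3  4
 2  5  5  4  4  3  3  4
 5  6  5  5  5  4  4  4
 2  7  6  6  6  5  5  5
 9  8  7  7  7  6  6  5
 2  9  8  8  8  7  7  6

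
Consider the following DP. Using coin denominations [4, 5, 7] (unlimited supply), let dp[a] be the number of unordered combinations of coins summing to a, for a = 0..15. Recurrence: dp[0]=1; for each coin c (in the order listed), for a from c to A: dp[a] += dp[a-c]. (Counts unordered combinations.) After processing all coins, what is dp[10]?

after  coin     0     1     2     3     4     5     6     7     8     9    10    11    12    13    14    15
          4     1     0     0     0     1     0     0     0     1     0     0     0     1     0     0     0
          5     1     0     0     0     1     1     0     0     1     1     1     0     1     1     1     1
          7     1     0     0     0     1     1     0     1     1     1     1     1     2     1     2     2

1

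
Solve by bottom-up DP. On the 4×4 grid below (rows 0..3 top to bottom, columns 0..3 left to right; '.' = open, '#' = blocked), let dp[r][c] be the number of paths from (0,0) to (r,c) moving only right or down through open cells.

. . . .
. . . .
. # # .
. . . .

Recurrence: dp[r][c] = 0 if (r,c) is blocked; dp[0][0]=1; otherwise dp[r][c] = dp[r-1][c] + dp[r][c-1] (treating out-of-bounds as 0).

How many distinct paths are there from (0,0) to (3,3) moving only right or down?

5

r\c   0   1   2   3
  0   1   1   1   1
  1   1   2   3   4
  2   1   0   0   4
  3   1   1   1   5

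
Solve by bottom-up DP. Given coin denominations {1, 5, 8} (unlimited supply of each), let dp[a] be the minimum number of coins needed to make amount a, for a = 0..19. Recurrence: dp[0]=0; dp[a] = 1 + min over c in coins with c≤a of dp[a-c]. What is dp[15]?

 a  0  1  2  3  4  5  6  7  8  9 10 11 12 13 14 15 16 17 18 19
dp  0  1  2  3  4  1  2  3  1  2  2  3  4  2  3  3  2  3  3  4

3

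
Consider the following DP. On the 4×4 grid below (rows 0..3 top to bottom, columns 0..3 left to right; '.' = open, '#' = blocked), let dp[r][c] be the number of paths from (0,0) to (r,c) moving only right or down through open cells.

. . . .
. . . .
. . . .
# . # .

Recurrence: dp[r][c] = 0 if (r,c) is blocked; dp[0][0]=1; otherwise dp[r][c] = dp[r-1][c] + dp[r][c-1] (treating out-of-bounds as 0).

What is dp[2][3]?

10

r\c   0   1   2   3
  0   1   1   1   1
  1   1   2   3   4
  2   1   3   6  10
  3   0   3   0  10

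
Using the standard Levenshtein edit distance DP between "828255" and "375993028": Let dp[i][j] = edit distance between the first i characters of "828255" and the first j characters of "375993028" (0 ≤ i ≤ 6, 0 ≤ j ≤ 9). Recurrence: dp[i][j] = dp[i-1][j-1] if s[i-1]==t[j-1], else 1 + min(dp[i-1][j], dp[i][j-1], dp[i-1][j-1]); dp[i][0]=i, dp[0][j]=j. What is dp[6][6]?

6

   ''  3  7  5  9  9  3  0  2  8
''  0  1  2  3  4  5  6  7  8  9
 8  1  1  2  3  4  5  6  7  8  8
 2  2  2  2  3  4  5  6  7  7  8
 8  3  3  3  3  4  5  6  7  8  7
 2  4  4  4  4  4  5  6  7  7  8
 5  5  5  5  4  5  5  6  7  8  8
 5  6  6  6  5  5  6  6  7  8  9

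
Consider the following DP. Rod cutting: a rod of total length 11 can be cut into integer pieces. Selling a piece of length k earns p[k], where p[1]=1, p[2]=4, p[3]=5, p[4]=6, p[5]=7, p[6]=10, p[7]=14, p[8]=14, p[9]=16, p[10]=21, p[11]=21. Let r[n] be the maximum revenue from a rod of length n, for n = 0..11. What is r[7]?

   n    0    1    2    3    4    5    6    7    8    9   10   11
r[n]    0    1    4    5    8    9   12   14   16   18   21   22

14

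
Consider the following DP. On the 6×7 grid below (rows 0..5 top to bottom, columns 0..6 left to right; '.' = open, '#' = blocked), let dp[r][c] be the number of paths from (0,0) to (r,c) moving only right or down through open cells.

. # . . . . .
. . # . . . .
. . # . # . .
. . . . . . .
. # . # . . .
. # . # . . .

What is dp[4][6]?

r\c   0   1   2   3   4   5   6
  0   1   0   0   0   0   0   0
  1   1   1   0   0   0   0   0
  2   1   2   0   0   0   0   0
  3   1   3   3   3   3   3   3
  4   1   0   3   0   3   6   9
  5   1   0   3   0   3   9  18

9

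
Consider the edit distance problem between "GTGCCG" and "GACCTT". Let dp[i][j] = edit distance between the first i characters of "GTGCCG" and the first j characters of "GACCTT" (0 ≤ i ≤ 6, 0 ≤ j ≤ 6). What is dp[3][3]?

2

   ''  G  A  C  C  T  T
''  0  1  2  3  4  5  6
 G  1  0  1  2  3  4  5
 T  2  1  1  2  3  3  4
 G  3  2  2  2  3  4  4
 C  4  3  3  2  2  3  4
 C  5  4  4  3  2  3  4
 G  6  5  5  4  3  3  4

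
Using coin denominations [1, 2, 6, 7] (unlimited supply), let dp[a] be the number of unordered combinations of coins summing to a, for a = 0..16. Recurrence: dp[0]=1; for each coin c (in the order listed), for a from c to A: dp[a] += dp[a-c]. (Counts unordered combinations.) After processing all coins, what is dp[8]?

after  coin     0     1     2     3     4     5     6     7     8     9    10    11    12    13    14    15    16
          1     1     1     1     1     1     1     1     1     1     1     1     1     1     1     1     1     1
          2     1     1     2     2     3     3     4     4     5     5     6     6     7     7     8     8     9
          6     1     1     2     2     3     3     5     5     7     7     9     9    12    12    15    15    18
          7     1     1     2     2     3     3     5     6     8     9    11    12    15    17    21    23    27

8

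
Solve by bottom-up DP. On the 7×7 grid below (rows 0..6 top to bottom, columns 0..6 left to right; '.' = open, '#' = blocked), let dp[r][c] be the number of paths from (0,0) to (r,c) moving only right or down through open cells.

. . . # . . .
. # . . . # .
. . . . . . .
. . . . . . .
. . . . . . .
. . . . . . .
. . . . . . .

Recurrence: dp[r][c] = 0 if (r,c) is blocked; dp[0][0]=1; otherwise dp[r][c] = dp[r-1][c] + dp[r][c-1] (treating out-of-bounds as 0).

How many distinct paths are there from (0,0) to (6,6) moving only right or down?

r\c   0   1   2   3   4   5   6
  0   1   1   1   0   0   0   0
  1   1   0   1   1   1   0   0
  2   1   1   2   3   4   4   4
  3   1   2   4   7  11  15  19
  4   1   3   7  14  25  40  59
  5   1   4  11  25  50  90 149
  6   1   5  16  41  91 181 330

330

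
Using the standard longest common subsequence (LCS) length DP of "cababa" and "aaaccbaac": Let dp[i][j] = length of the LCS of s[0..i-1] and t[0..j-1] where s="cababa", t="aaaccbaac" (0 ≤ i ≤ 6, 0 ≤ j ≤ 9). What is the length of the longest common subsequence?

   ''  a  a  a  c  c  b  a  a  c
''  0  0  0  0  0  0  0  0  0  0
 c  0  0  0  0  1  1  1  1  1  1
 a  0  1  1  1  1  1  1  2  2  2
 b  0  1  1  1  1  1  2  2  2  2
 a  0  1  2  2  2  2  2  3  3  3
 b  0  1  2  2  2  2  3  3  3  3
 a  0  1  2  3  3  3  3  4  4  4

4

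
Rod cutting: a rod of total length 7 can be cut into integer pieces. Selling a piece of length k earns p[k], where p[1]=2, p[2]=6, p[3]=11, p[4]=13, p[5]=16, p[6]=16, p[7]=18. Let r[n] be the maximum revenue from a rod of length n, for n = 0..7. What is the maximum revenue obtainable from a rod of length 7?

   n    0    1    2    3    4    5    6    7
r[n]    0    2    6   11   13   17   22   24

24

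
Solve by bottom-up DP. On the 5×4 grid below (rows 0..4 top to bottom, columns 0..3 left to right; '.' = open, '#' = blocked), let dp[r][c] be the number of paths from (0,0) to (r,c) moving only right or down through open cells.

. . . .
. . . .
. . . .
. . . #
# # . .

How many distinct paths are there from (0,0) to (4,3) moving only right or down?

r\c   0   1   2   3
  0   1   1   1   1
  1   1   2   3   4
  2   1   3   6  10
  3   1   4  10   0
  4   0   0  10  10

10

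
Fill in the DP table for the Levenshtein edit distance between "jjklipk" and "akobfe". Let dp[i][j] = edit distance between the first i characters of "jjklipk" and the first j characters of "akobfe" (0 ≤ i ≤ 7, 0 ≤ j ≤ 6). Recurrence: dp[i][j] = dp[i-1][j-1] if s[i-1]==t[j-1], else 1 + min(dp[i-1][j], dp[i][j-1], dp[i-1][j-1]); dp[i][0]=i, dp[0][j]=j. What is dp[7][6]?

6

   ''  a  k  o  b  f  e
''  0  1  2  3  4  5  6
 j  1  1  2  3  4  5  6
 j  2  2  2  3  4  5  6
 k  3  3  2  3  4  5  6
 l  4  4  3  3  4  5  6
 i  5  5  4  4  4  5  6
 p  6  6  5  5  5  5  6
 k  7  7  6  6  6  6  6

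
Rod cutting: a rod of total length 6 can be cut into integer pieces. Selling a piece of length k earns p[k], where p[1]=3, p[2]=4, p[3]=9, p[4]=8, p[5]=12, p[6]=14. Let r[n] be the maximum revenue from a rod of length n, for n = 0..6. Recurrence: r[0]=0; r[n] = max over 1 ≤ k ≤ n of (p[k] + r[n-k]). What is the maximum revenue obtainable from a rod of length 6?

   n    0    1    2    3    4    5    6
r[n]    0    3    6    9   12   15   18

18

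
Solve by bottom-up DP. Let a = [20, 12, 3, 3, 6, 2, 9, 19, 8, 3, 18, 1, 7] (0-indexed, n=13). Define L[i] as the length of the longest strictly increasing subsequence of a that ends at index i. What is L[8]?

   i    0    1    2    3    4    5    6    7    8    9   10   11   12
a[i]   20   12    3    3    6    2    9   19    8    3   18    1    7
L[i]    1    1    1    1    2    1    3    4    3    2    4    1    3

3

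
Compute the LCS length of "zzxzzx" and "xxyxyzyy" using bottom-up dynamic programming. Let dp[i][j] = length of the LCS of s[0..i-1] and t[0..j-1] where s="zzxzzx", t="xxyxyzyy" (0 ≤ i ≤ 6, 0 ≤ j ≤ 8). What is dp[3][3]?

1

   ''  x  x  y  x  y  z  y  y
''  0  0  0  0  0  0  0  0  0
 z  0  0  0  0  0  0  1  1  1
 z  0  0  0  0  0  0  1  1  1
 x  0  1  1  1  1  1  1  1  1
 z  0  1  1  1  1  1  2  2  2
 z  0  1  1  1  1  1  2  2  2
 x  0  1  2  2  2  2  2  2  2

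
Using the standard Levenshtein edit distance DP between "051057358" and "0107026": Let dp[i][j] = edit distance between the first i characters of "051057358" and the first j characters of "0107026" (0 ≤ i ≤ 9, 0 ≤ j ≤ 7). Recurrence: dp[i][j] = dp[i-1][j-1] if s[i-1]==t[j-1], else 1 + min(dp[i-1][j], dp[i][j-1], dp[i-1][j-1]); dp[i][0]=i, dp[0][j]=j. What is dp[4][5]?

   ''  0  1  0  7  0  2  6
''  0  1  2  3  4  5  6  7
 0  1  0  1  2  3  4  5  6
 5  2  1  1  2  3  4  5  6
 1  3  2  1  2  3  4  5  6
 0  4  3  2  1  2  3  4  5
 5  5  4  3  2  2  3  4  5
 7  6  5  4  3  2  3  4  5
 3  7  6  5  4  3  3  4  5
 5  8  7  6  5  4  4  4  5
 8  9  8  7  6  5  5  5  5

3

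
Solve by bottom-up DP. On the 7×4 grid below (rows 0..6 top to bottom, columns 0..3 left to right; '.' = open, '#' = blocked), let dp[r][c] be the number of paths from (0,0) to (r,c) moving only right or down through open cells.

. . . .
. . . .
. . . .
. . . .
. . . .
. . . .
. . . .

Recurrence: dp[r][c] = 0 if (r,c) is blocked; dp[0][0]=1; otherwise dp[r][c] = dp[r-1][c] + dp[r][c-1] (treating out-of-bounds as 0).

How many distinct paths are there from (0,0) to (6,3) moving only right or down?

r\c   0   1   2   3
  0   1   1   1   1
  1   1   2   3   4
  2   1   3   6  10
  3   1   4  10  20
  4   1   5  15  35
  5   1   6  21  56
  6   1   7  28  84

84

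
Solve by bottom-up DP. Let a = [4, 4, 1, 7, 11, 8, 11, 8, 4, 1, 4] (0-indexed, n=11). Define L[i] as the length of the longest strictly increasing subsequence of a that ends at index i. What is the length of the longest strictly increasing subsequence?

4

   i    0    1    2    3    4    5    6    7    8    9   10
a[i]    4    4    1    7   11    8   11    8    4    1    4
L[i]    1    1    1    2    3    3    4    3    2    1    2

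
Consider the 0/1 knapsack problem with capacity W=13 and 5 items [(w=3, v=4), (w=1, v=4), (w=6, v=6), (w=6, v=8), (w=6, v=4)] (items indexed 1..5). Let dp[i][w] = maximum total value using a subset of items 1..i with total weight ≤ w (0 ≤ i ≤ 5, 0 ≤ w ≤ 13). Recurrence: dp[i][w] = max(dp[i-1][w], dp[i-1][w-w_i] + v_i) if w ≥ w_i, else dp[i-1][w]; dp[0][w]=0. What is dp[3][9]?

10

i\w   0   1   2   3   4   5   6   7   8   9  10  11  12  13
  0   0   0   0   0   0   0   0   0   0   0   0   0   0   0
  1   0   0   0   4   4   4   4   4   4   4   4   4   4   4
  2   0   4   4   4   8   8   8   8   8   8   8   8   8   8
  3   0   4   4   4   8   8   8  10  10  10  14  14  14  14
  4   0   4   4   4   8   8   8  12  12  12  16  16  16  18
  5   0   4   4   4   8   8   8  12  12  12  16  16  16  18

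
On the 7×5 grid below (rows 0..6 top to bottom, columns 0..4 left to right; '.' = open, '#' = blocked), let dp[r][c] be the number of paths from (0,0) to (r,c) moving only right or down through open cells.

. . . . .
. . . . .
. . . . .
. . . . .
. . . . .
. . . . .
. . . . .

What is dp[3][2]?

10

r\c   0   1   2   3   4
  0   1   1   1   1   1
  1   1   2   3   4   5
  2   1   3   6  10  15
  3   1   4  10  20  35
  4   1   5  15  35  70
  5   1   6  21  56 126
  6   1   7  28  84 210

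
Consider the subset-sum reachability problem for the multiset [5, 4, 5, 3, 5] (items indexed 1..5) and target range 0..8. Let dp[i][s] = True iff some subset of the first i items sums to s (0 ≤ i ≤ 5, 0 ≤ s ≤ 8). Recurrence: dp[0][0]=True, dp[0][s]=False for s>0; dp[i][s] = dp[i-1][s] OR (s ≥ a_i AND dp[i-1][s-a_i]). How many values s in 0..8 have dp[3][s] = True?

i\s   0   1   2   3   4   5   6   7   8
  0   T   F   F   F   F   F   F   F   F
  1   T   F   F   F   F   T   F   F   F
  2   T   F   F   F   T   T   F   F   F
  3   T   F   F   F   T   T   F   F   F
  4   T   F   F   T   T   T   F   T   T
  5   T   F   F   T   T   T   F   T   T

3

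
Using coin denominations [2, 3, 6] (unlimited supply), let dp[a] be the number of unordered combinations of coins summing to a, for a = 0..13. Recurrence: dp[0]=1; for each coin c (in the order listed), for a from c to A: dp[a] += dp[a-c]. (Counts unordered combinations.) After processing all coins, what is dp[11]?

after  coin     0     1     2     3     4     5     6     7     8     9    10    11    12    13
          2     1     0     1     0     1     0     1     0     1     0     1     0     1     0
          3     1     0     1     1     1     1     2     1     2     2     2     2     3     2
          6     1     0     1     1     1     1     3     1     3     3     3     3     6     3

3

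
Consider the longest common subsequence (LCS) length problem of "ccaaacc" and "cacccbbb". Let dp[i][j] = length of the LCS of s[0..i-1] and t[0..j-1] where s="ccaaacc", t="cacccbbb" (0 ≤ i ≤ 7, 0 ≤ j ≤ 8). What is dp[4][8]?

   ''  c  a  c  c  c  b  b  b
''  0  0  0  0  0  0  0  0  0
 c  0  1  1  1  1  1  1  1  1
 c  0  1  1  2  2  2  2  2  2
 a  0  1  2  2  2  2  2  2  2
 a  0  1  2  2  2  2  2  2  2
 a  0  1  2  2  2  2  2  2  2
 c  0  1  2  3  3  3  3  3  3
 c  0  1  2  3  4  4  4  4  4

2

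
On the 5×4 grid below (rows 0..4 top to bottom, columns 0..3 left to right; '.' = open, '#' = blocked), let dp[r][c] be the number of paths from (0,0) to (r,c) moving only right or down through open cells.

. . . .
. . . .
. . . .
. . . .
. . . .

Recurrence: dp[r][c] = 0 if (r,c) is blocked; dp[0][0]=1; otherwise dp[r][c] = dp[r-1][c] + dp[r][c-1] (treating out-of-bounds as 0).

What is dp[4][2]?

r\c   0   1   2   3
  0   1   1   1   1
  1   1   2   3   4
  2   1   3   6  10
  3   1   4  10  20
  4   1   5  15  35

15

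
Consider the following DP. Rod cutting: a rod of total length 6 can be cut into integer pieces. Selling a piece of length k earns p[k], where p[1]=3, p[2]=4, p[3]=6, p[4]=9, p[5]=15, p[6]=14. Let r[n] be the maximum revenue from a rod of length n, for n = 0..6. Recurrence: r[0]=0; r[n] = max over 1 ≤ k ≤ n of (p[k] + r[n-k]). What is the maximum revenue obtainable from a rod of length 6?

18

   n    0    1    2    3    4    5    6
r[n]    0    3    6    9   12   15   18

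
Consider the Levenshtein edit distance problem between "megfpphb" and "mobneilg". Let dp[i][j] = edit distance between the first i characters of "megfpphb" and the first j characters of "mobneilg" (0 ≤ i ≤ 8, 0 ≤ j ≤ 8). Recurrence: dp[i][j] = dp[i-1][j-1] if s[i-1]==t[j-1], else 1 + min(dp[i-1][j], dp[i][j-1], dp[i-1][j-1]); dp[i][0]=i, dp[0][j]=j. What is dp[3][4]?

   ''  m  o  b  n  e  i  l  g
''  0  1  2  3  4  5  6  7  8
 m  1  0  1  2  3  4  5  6  7
 e  2  1  1  2  3  3  4  5  6
 g  3  2  2  2  3  4  4  5  5
 f  4  3  3  3  3  4  5  5  6
 p  5  4  4  4  4  4  5  6  6
 p  6  5  5  5  5  5  5  6  7
 h  7  6  6  6  6  6  6  6  7
 b  8  7  7  6  7  7  7  7  7

3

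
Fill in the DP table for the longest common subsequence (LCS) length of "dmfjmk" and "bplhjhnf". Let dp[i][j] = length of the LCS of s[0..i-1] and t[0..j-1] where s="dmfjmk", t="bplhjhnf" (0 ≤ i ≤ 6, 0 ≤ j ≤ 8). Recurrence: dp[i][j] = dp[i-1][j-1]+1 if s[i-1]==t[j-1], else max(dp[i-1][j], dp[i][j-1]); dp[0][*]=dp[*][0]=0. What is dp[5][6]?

1

   ''  b  p  l  h  j  h  n  f
''  0  0  0  0  0  0  0  0  0
 d  0  0  0  0  0  0  0  0  0
 m  0  0  0  0  0  0  0  0  0
 f  0  0  0  0  0  0  0  0  1
 j  0  0  0  0  0  1  1  1  1
 m  0  0  0  0  0  1  1  1  1
 k  0  0  0  0  0  1  1  1  1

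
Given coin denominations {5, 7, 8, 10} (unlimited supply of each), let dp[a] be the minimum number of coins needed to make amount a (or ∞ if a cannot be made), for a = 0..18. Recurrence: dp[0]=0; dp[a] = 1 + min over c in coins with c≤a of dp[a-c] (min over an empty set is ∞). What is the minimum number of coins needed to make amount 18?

 a  0  1  2  3  4  5  6  7  8  9 10 11 12 13 14 15 16 17 18
dp  0  -  -  -  -  1  -  1  1  -  1  -  2  2  2  2  2  2  2
(- denotes ∞ / unreachable)

2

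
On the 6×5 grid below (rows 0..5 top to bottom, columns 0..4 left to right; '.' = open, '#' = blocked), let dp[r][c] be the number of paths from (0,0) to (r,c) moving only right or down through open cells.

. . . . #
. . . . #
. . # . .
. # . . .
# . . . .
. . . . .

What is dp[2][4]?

r\c   0   1   2   3   4
  0   1   1   1   1   0
  1   1   2   3   4   0
  2   1   3   0   4   4
  3   1   0   0   4   8
  4   0   0   0   4  12
  5   0   0   0   4  16

4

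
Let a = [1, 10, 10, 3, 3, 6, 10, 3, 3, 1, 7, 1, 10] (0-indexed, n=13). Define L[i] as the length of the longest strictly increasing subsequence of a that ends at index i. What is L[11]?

   i    0    1    2    3    4    5    6    7    8    9   10   11   12
a[i]    1   10   10    3    3    6   10    3    3    1    7    1   10
L[i]    1    2    2    2    2    3    4    2    2    1    4    1    5

1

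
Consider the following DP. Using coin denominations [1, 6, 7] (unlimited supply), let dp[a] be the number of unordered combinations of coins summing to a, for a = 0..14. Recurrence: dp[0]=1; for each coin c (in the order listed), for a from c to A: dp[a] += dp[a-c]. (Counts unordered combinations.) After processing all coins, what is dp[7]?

after  coin     0     1     2     3     4     5     6     7     8     9    10    11    12    13    14
          1     1     1     1     1     1     1     1     1     1     1     1     1     1     1     1
          6     1     1     1     1     1     1     2     2     2     2     2     2     3     3     3
          7     1     1     1     1     1     1     2     3     3     3     3     3     4     5     6

3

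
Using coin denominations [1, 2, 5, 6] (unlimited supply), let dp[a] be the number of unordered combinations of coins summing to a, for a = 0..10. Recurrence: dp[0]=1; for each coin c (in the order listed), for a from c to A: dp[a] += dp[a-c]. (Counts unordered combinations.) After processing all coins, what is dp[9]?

after  coin     0     1     2     3     4     5     6     7     8     9    10
          1     1     1     1     1     1     1     1     1     1     1     1
          2     1     1     2     2     3     3     4     4     5     5     6
          5     1     1     2     2     3     4     5     6     7     8    10
          6     1     1     2     2     3     4     6     7     9    10    13

10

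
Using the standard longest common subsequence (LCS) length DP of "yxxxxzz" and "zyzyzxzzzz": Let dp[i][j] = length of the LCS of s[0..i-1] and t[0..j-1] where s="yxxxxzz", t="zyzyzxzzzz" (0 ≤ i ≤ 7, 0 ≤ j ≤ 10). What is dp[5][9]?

2

   ''  z  y  z  y  z  x  z  z  z  z
''  0  0  0  0  0  0  0  0  0  0  0
 y  0  0  1  1  1  1  1  1  1  1  1
 x  0  0  1  1  1  1  2  2  2  2  2
 x  0  0  1  1  1  1  2  2  2  2  2
 x  0  0  1  1  1  1  2  2  2  2  2
 x  0  0  1  1  1  1  2  2  2  2  2
 z  0  1  1  2  2  2  2  3  3  3  3
 z  0  1  1  2  2  3  3  3  4  4  4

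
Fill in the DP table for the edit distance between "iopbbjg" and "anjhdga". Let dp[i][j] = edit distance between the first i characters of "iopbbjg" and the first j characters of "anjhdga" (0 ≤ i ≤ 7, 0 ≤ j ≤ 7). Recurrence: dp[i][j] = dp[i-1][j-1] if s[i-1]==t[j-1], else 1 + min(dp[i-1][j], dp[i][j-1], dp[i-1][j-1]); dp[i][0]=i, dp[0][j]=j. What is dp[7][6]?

6

   ''  a  n  j  h  d  g  a
''  0  1  2  3  4  5  6  7
 i  1  1  2  3  4  5  6  7
 o  2  2  2  3  4  5  6  7
 p  3  3  3  3  4  5  6  7
 b  4  4  4  4  4  5  6  7
 b  5  5  5  5  5  5  6  7
 j  6  6  6  5  6  6  6  7
 g  7  7  7  6  6  7  6  7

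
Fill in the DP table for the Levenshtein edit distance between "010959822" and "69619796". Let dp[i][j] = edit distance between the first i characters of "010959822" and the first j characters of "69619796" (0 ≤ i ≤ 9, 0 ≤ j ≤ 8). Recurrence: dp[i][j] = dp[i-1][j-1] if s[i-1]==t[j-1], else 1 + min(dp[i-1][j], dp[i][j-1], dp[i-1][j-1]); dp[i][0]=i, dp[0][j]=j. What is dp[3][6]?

5

   ''  6  9  6  1  9  7  9  6
''  0  1  2  3  4  5  6  7  8
 0  1  1  2  3  4  5  6  7  8
 1  2  2  2  3  3  4  5  6  7
 0  3  3  3  3  4  4  5  6  7
 9  4  4  3  4  4  4  5  5  6
 5  5  5  4  4  5  5  5  6  6
 9  6  6  5  5  5  5  6  5  6
 8  7  7  6  6  6  6  6  6  6
 2  8  8  7  7  7  7  7  7  7
 2  9  9  8  8  8  8  8  8  8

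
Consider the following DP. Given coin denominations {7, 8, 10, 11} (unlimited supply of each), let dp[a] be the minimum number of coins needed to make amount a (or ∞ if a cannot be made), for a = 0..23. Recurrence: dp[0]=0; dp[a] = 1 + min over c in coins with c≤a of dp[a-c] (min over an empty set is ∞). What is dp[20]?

 a  0  1  2  3  4  5  6  7  8  9 10 11 12 13 14 15 16 17 18 19 20 21 22 23
dp  0  -  -  -  -  -  -  1  1  -  1  1  -  -  2  2  2  2  2  2  2  2  2  3
(- denotes ∞ / unreachable)

2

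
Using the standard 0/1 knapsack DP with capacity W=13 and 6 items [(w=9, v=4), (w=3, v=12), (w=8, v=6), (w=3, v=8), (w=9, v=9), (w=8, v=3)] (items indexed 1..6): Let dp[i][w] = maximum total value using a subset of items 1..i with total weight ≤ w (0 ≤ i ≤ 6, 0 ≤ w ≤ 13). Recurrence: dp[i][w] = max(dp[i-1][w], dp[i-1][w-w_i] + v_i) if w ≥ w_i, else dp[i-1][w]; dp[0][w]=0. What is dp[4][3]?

i\w   0   1   2   3   4   5   6   7   8   9  10  11  12  13
  0   0   0   0   0   0   0   0   0   0   0   0   0   0   0
  1   0   0   0   0   0   0   0   0   0   4   4   4   4   4
  2   0   0   0  12  12  12  12  12  12  12  12  12  16  16
  3   0   0   0  12  12  12  12  12  12  12  12  18  18  18
  4   0   0   0  12  12  12  20  20  20  20  20  20  20  20
  5   0   0   0  12  12  12  20  20  20  20  20  20  21  21
  6   0   0   0  12  12  12  20  20  20  20  20  20  21  21

12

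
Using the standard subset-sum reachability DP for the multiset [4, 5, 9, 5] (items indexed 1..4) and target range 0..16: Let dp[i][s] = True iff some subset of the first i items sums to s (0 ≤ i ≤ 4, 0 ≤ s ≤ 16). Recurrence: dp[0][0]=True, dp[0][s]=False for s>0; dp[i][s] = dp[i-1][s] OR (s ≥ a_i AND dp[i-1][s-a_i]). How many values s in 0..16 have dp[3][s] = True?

6

i\s   0   1   2   3   4   5   6   7   8   9  10  11  12  13  14  15  16
  0   T   F   F   F   F   F   F   F   F   F   F   F   F   F   F   F   F
  1   T   F   F   F   T   F   F   F   F   F   F   F   F   F   F   F   F
  2   T   F   F   F   T   T   F   F   F   T   F   F   F   F   F   F   F
  3   T   F   F   F   T   T   F   F   F   T   F   F   F   T   T   F   F
  4   T   F   F   F   T   T   F   F   F   T   T   F   F   T   T   F   F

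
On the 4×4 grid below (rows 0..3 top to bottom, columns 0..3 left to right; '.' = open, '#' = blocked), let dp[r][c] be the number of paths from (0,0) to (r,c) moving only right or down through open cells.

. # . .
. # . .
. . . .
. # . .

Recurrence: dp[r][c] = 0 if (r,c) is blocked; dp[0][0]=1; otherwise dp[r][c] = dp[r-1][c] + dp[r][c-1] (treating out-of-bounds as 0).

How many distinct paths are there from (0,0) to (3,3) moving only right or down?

2

r\c   0   1   2   3
  0   1   0   0   0
  1   1   0   0   0
  2   1   1   1   1
  3   1   0   1   2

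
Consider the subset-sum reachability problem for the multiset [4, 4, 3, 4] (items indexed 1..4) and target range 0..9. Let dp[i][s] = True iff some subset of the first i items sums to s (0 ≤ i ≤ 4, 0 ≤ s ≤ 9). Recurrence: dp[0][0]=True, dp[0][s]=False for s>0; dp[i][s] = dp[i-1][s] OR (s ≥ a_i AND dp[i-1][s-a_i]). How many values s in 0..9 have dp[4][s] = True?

5

i\s   0   1   2   3   4   5   6   7   8   9
  0   T   F   F   F   F   F   F   F   F   F
  1   T   F   F   F   T   F   F   F   F   F
  2   T   F   F   F   T   F   F   F   T   F
  3   T   F   F   T   T   F   F   T   T   F
  4   T   F   F   T   T   F   F   T   T   F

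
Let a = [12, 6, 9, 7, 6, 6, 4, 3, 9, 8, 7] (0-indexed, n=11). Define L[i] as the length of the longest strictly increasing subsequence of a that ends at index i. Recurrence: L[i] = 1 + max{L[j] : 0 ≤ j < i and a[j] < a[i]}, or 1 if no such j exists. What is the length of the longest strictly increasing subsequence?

   i    0    1    2    3    4    5    6    7    8    9   10
a[i]   12    6    9    7    6    6    4    3    9    8    7
L[i]    1    1    2    2    1    1    1    1    3    3    2

3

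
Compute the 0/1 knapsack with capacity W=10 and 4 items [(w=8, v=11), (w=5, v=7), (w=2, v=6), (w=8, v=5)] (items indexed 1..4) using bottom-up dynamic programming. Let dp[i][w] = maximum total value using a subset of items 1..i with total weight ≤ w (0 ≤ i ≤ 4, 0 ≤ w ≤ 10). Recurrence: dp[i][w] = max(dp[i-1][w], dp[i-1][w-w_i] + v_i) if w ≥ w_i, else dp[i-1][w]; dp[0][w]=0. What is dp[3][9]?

i\w   0   1   2   3   4   5   6   7   8   9  10
  0   0   0   0   0   0   0   0   0   0   0   0
  1   0   0   0   0   0   0   0   0  11  11  11
  2   0   0   0   0   0   7   7   7  11  11  11
  3   0   0   6   6   6   7   7  13  13  13  17
  4   0   0   6   6   6   7   7  13  13  13  17

13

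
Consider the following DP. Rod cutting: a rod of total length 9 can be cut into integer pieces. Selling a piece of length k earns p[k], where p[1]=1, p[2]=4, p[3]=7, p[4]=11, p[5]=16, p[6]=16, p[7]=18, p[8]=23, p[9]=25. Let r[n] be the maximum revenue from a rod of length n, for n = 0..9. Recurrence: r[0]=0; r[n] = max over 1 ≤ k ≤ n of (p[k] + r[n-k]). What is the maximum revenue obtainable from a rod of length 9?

   n    0    1    2    3    4    5    6    7    8    9
r[n]    0    1    4    7   11   16   17   20   23   27

27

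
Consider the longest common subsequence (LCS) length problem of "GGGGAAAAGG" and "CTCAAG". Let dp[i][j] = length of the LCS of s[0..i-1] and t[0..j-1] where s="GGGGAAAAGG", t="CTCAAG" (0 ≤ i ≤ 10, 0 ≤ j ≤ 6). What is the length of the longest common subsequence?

3

   ''  C  T  C  A  A  G
''  0  0  0  0  0  0  0
 G  0  0  0  0  0  0  1
 G  0  0  0  0  0  0  1
 G  0  0  0  0  0  0  1
 G  0  0  0  0  0  0  1
 A  0  0  0  0  1  1  1
 A  0  0  0  0  1  2  2
 A  0  0  0  0  1  2  2
 A  0  0  0  0  1  2  2
 G  0  0  0  0  1  2  3
 G  0  0  0  0  1  2  3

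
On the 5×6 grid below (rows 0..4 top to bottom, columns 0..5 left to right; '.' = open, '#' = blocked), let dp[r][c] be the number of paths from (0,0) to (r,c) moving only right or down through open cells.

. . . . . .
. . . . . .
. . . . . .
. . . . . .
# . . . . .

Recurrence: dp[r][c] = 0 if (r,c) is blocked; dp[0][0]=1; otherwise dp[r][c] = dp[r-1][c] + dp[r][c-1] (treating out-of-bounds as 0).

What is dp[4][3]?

r\c   0   1   2   3   4   5
  0   1   1   1   1   1   1
  1   1   2   3   4   5   6
  2   1   3   6  10  15  21
  3   1   4  10  20  35  56
  4   0   4  14  34  69 125

34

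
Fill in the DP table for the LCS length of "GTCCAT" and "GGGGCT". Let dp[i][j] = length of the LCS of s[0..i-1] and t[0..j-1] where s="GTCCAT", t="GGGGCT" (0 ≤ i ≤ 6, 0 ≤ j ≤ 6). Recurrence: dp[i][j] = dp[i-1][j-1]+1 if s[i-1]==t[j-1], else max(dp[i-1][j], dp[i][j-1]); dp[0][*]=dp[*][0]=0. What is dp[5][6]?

   ''  G  G  G  G  C  T
''  0  0  0  0  0  0  0
 G  0  1  1  1  1  1  1
 T  0  1  1  1  1  1  2
 C  0  1  1  1  1  2  2
 C  0  1  1  1  1  2  2
 A  0  1  1  1  1  2  2
 T  0  1  1  1  1  2  3

2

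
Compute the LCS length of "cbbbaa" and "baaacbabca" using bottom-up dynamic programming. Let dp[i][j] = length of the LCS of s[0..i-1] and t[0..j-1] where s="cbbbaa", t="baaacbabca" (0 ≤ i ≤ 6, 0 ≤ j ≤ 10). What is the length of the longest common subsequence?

4

   ''  b  a  a  a  c  b  a  b  c  a
''  0  0  0  0  0  0  0  0  0  0  0
 c  0  0  0  0  0  1  1  1  1  1  1
 b  0  1  1  1  1  1  2  2  2  2  2
 b  0  1  1  1  1  1  2  2  3  3  3
 b  0  1  1  1  1  1  2  2  3  3  3
 a  0  1  2  2  2  2  2  3  3  3  4
 a  0  1  2  3  3  3  3  3  3  3  4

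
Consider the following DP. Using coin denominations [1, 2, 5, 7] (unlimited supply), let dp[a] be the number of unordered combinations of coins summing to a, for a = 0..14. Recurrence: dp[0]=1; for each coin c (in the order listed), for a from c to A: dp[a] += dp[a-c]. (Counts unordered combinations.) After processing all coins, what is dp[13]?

19

after  coin     0     1     2     3     4     5     6     7     8     9    10    11    12    13    14
          1     1     1     1     1     1     1     1     1     1     1     1     1     1     1     1
          2     1     1     2     2     3     3     4     4     5     5     6     6     7     7     8
          5     1     1     2     2     3     4     5     6     7     8    10    11    13    14    16
          7     1     1     2     2     3     4     5     7     8    10    12    14    17    19    23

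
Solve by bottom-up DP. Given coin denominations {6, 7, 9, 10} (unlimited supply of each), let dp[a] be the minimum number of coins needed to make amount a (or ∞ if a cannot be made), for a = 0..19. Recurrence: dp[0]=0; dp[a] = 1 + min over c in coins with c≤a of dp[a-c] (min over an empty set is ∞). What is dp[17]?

 a  0  1  2  3  4  5  6  7  8  9 10 11 12 13 14 15 16 17 18 19
dp  0  -  -  -  -  -  1  1  -  1  1  -  2  2  2  2  2  2  2  2
(- denotes ∞ / unreachable)

2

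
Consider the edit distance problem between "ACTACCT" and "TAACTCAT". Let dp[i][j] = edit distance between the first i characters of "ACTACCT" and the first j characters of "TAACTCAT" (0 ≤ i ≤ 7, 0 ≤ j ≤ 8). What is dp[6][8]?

   ''  T  A  A  C  T  C  A  T
''  0  1  2  3  4  5  6  7  8
 A  1  1  1  2  3  4  5  6  7
 C  2  2  2  2  2  3  4  5  6
 T  3  2  3  3  3  2  3  4  5
 A  4  3  2  3  4  3  3  3  4
 C  5  4  3  3  3  4  3  4  4
 C  6  5  4  4  3  4  4  4  5
 T  7  6  5  5  4  3  4  5  4

5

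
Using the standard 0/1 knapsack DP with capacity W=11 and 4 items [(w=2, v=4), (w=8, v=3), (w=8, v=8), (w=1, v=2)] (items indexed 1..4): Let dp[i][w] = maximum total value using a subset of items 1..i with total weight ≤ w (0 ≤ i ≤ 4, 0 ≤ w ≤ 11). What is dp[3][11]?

i\w   0   1   2   3   4   5   6   7   8   9  10  11
  0   0   0   0   0   0   0   0   0   0   0   0   0
  1   0   0   4   4   4   4   4   4   4   4   4   4
  2   0   0   4   4   4   4   4   4   4   4   7   7
  3   0   0   4   4   4   4   4   4   8   8  12  12
  4   0   2   4   6   6   6   6   6   8  10  12  14

12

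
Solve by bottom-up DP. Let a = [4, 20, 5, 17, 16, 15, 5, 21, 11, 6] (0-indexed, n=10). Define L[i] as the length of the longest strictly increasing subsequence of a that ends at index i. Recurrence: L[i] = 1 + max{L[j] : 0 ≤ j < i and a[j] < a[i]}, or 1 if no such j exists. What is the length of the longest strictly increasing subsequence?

4

   i    0    1    2    3    4    5    6    7    8    9
a[i]    4   20    5   17   16   15    5   21   11    6
L[i]    1    2    2    3    3    3    2    4    3    3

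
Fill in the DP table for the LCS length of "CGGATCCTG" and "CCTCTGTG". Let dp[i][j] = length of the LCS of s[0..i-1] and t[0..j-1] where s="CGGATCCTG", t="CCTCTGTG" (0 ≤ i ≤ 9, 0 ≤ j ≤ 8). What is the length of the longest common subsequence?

5

   ''  C  C  T  C  T  G  T  G
''  0  0  0  0  0  0  0  0  0
 C  0  1  1  1  1  1  1  1  1
 G  0  1  1  1  1  1  2  2  2
 G  0  1  1  1  1  1  2  2  3
 A  0  1  1  1  1  1  2  2  3
 T  0  1  1  2  2  2  2  3  3
 C  0  1  2  2  3  3  3  3  3
 C  0  1  2  2  3  3  3  3  3
 T  0  1  2  3  3  4  4  4  4
 G  0  1  2  3  3  4  5  5  5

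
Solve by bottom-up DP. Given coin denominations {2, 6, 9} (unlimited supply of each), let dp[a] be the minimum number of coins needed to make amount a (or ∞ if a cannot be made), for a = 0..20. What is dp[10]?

 a  0  1  2  3  4  5  6  7  8  9 10 11 12 13 14 15 16 17 18 19 20
dp  0  -  1  -  2  -  1  -  2  1  3  2  2  3  3  2  4  3  2  4  3
(- denotes ∞ / unreachable)

3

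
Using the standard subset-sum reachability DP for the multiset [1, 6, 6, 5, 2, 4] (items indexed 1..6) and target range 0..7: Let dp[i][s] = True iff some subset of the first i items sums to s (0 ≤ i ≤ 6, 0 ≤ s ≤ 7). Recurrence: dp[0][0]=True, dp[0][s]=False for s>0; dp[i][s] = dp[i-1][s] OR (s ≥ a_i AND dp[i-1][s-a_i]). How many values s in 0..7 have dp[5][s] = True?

7

i\s   0   1   2   3   4   5   6   7
  0   T   F   F   F   F   F   F   F
  1   T   T   F   F   F   F   F   F
  2   T   T   F   F   F   F   T   T
  3   T   T   F   F   F   F   T   T
  4   T   T   F   F   F   T   T   T
  5   T   T   T   T   F   T   T   T
  6   T   T   T   T   T   T   T   T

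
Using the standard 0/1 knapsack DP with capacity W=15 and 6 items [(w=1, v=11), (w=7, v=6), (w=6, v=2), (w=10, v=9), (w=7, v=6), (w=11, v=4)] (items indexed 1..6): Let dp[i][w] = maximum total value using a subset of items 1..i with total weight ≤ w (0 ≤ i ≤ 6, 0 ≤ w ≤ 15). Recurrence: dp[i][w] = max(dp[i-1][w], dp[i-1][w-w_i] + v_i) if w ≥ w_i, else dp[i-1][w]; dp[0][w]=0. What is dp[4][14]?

20

i\w   0   1   2   3   4   5   6   7   8   9  10  11  12  13  14  15
  0   0   0   0   0   0   0   0   0   0   0   0   0   0   0   0   0
  1   0  11  11  11  11  11  11  11  11  11  11  11  11  11  11  11
  2   0  11  11  11  11  11  11  11  17  17  17  17  17  17  17  17
  3   0  11  11  11  11  11  11  13  17  17  17  17  17  17  19  19
  4   0  11  11  11  11  11  11  13  17  17  17  20  20  20  20  20
  5   0  11  11  11  11  11  11  13  17  17  17  20  20  20  20  23
  6   0  11  11  11  11  11  11  13  17  17  17  20  20  20  20  23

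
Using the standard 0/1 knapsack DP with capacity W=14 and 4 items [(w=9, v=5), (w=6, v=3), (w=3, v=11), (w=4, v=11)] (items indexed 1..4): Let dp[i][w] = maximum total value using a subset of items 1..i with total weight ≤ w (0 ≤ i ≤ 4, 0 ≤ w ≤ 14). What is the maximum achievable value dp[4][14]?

i\w   0   1   2   3   4   5   6   7   8   9  10  11  12  13  14
  0   0   0   0   0   0   0   0   0   0   0   0   0   0   0   0
  1   0   0   0   0   0   0   0   0   0   5   5   5   5   5   5
  2   0   0   0   0   0   0   3   3   3   5   5   5   5   5   5
  3   0   0   0  11  11  11  11  11  11  14  14  14  16  16  16
  4   0   0   0  11  11  11  11  22  22  22  22  22  22  25  25

25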